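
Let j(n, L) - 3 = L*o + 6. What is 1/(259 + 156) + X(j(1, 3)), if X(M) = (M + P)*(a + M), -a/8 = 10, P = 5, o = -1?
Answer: -337809/415 ≈ -814.00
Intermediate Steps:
a = -80 (a = -8*10 = -80)
j(n, L) = 9 - L (j(n, L) = 3 + (L*(-1) + 6) = 3 + (-L + 6) = 3 + (6 - L) = 9 - L)
X(M) = (-80 + M)*(5 + M) (X(M) = (M + 5)*(-80 + M) = (5 + M)*(-80 + M) = (-80 + M)*(5 + M))
1/(259 + 156) + X(j(1, 3)) = 1/(259 + 156) + (-400 + (9 - 1*3)**2 - 75*(9 - 1*3)) = 1/415 + (-400 + (9 - 3)**2 - 75*(9 - 3)) = 1/415 + (-400 + 6**2 - 75*6) = 1/415 + (-400 + 36 - 450) = 1/415 - 814 = -337809/415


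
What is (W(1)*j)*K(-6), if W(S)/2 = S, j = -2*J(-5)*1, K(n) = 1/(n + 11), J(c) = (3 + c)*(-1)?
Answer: -8/5 ≈ -1.6000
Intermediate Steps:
J(c) = -3 - c
K(n) = 1/(11 + n)
j = -4 (j = -2*(-3 - 1*(-5))*1 = -2*(-3 + 5)*1 = -2*2*1 = -4*1 = -4)
W(S) = 2*S
(W(1)*j)*K(-6) = ((2*1)*(-4))/(11 - 6) = (2*(-4))/5 = -8*1/5 = -8/5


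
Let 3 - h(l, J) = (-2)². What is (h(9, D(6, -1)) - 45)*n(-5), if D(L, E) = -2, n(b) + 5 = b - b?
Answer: 230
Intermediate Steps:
n(b) = -5 (n(b) = -5 + (b - b) = -5 + 0 = -5)
h(l, J) = -1 (h(l, J) = 3 - 1*(-2)² = 3 - 1*4 = 3 - 4 = -1)
(h(9, D(6, -1)) - 45)*n(-5) = (-1 - 45)*(-5) = -46*(-5) = 230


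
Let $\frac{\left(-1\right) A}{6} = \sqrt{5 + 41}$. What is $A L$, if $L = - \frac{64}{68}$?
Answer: $\frac{96 \sqrt{46}}{17} \approx 38.3$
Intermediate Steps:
$L = - \frac{16}{17}$ ($L = \left(-64\right) \frac{1}{68} = - \frac{16}{17} \approx -0.94118$)
$A = - 6 \sqrt{46}$ ($A = - 6 \sqrt{5 + 41} = - 6 \sqrt{46} \approx -40.694$)
$A L = - 6 \sqrt{46} \left(- \frac{16}{17}\right) = \frac{96 \sqrt{46}}{17}$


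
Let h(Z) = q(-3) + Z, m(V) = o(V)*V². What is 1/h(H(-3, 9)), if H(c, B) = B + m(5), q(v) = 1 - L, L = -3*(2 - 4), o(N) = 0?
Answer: ¼ ≈ 0.25000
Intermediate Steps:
L = 6 (L = -3*(-2) = 6)
m(V) = 0 (m(V) = 0*V² = 0)
q(v) = -5 (q(v) = 1 - 1*6 = 1 - 6 = -5)
H(c, B) = B (H(c, B) = B + 0 = B)
h(Z) = -5 + Z
1/h(H(-3, 9)) = 1/(-5 + 9) = 1/4 = ¼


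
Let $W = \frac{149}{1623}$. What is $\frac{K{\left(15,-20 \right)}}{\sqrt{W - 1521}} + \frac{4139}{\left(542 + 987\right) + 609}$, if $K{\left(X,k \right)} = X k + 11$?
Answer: $\frac{4139}{2138} + \frac{17 i \sqrt{4006268382}}{145202} \approx 1.9359 + 7.4105 i$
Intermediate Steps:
$K{\left(X,k \right)} = 11 + X k$
$W = \frac{149}{1623}$ ($W = 149 \cdot \frac{1}{1623} = \frac{149}{1623} \approx 0.091805$)
$\frac{K{\left(15,-20 \right)}}{\sqrt{W - 1521}} + \frac{4139}{\left(542 + 987\right) + 609} = \frac{11 + 15 \left(-20\right)}{\sqrt{\frac{149}{1623} - 1521}} + \frac{4139}{\left(542 + 987\right) + 609} = \frac{11 - 300}{\sqrt{- \frac{2468434}{1623}}} + \frac{4139}{1529 + 609} = - \frac{289}{\frac{1}{1623} i \sqrt{4006268382}} + \frac{4139}{2138} = - 289 \left(- \frac{i \sqrt{4006268382}}{2468434}\right) + 4139 \cdot \frac{1}{2138} = \frac{17 i \sqrt{4006268382}}{145202} + \frac{4139}{2138} = \frac{4139}{2138} + \frac{17 i \sqrt{4006268382}}{145202}$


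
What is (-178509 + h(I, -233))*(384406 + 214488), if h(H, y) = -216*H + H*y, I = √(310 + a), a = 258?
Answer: -106907969046 - 537806812*√142 ≈ -1.1332e+11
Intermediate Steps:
I = 2*√142 (I = √(310 + 258) = √568 = 2*√142 ≈ 23.833)
(-178509 + h(I, -233))*(384406 + 214488) = (-178509 + (2*√142)*(-216 - 233))*(384406 + 214488) = (-178509 + (2*√142)*(-449))*598894 = (-178509 - 898*√142)*598894 = -106907969046 - 537806812*√142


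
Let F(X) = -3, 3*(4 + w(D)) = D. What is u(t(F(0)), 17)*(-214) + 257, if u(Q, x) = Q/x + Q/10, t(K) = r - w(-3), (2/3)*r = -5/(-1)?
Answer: -5707/34 ≈ -167.85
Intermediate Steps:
w(D) = -4 + D/3
r = 15/2 (r = 3*(-5/(-1))/2 = 3*(-5*(-1))/2 = (3/2)*5 = 15/2 ≈ 7.5000)
t(K) = 25/2 (t(K) = 15/2 - (-4 + (⅓)*(-3)) = 15/2 - (-4 - 1) = 15/2 - 1*(-5) = 15/2 + 5 = 25/2)
u(Q, x) = Q/10 + Q/x (u(Q, x) = Q/x + Q*(⅒) = Q/x + Q/10 = Q/10 + Q/x)
u(t(F(0)), 17)*(-214) + 257 = ((⅒)*(25/2) + (25/2)/17)*(-214) + 257 = (5/4 + (25/2)*(1/17))*(-214) + 257 = (5/4 + 25/34)*(-214) + 257 = (135/68)*(-214) + 257 = -14445/34 + 257 = -5707/34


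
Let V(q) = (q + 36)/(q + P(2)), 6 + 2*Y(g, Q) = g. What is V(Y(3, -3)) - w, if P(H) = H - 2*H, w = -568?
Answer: 3907/7 ≈ 558.14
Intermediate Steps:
Y(g, Q) = -3 + g/2
P(H) = -H
V(q) = (36 + q)/(-2 + q) (V(q) = (q + 36)/(q - 1*2) = (36 + q)/(q - 2) = (36 + q)/(-2 + q))
V(Y(3, -3)) - w = (36 + (-3 + (½)*3))/(-2 + (-3 + (½)*3)) - 1*(-568) = (36 + (-3 + 3/2))/(-2 + (-3 + 3/2)) + 568 = (36 - 3/2)/(-2 - 3/2) + 568 = (69/2)/(-7/2) + 568 = -2/7*69/2 + 568 = -69/7 + 568 = 3907/7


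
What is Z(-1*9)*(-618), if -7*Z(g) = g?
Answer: -5562/7 ≈ -794.57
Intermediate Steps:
Z(g) = -g/7
Z(-1*9)*(-618) = -(-1)*9/7*(-618) = -1/7*(-9)*(-618) = (9/7)*(-618) = -5562/7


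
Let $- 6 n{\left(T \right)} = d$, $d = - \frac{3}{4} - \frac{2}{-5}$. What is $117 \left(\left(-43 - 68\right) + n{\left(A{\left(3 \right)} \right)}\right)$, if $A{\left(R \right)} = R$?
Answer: $- \frac{519207}{40} \approx -12980.0$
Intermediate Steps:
$d = - \frac{7}{20}$ ($d = \left(-3\right) \frac{1}{4} - - \frac{2}{5} = - \frac{3}{4} + \frac{2}{5} = - \frac{7}{20} \approx -0.35$)
$n{\left(T \right)} = \frac{7}{120}$ ($n{\left(T \right)} = \left(- \frac{1}{6}\right) \left(- \frac{7}{20}\right) = \frac{7}{120}$)
$117 \left(\left(-43 - 68\right) + n{\left(A{\left(3 \right)} \right)}\right) = 117 \left(\left(-43 - 68\right) + \frac{7}{120}\right) = 117 \left(-111 + \frac{7}{120}\right) = 117 \left(- \frac{13313}{120}\right) = - \frac{519207}{40}$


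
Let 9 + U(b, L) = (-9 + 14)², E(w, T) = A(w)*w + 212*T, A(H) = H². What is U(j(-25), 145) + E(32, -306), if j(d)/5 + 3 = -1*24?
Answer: -32088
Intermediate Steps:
j(d) = -135 (j(d) = -15 + 5*(-1*24) = -15 + 5*(-24) = -15 - 120 = -135)
E(w, T) = w³ + 212*T (E(w, T) = w²*w + 212*T = w³ + 212*T)
U(b, L) = 16 (U(b, L) = -9 + (-9 + 14)² = -9 + 5² = -9 + 25 = 16)
U(j(-25), 145) + E(32, -306) = 16 + (32³ + 212*(-306)) = 16 + (32768 - 64872) = 16 - 32104 = -32088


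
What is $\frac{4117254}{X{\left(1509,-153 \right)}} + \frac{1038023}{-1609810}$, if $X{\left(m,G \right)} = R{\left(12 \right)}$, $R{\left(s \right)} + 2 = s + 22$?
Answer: $\frac{1656990861251}{12878480} \approx 1.2866 \cdot 10^{5}$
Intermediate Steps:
$R{\left(s \right)} = 20 + s$ ($R{\left(s \right)} = -2 + \left(s + 22\right) = -2 + \left(22 + s\right) = 20 + s$)
$X{\left(m,G \right)} = 32$ ($X{\left(m,G \right)} = 20 + 12 = 32$)
$\frac{4117254}{X{\left(1509,-153 \right)}} + \frac{1038023}{-1609810} = \frac{4117254}{32} + \frac{1038023}{-1609810} = 4117254 \cdot \frac{1}{32} + 1038023 \left(- \frac{1}{1609810}\right) = \frac{2058627}{16} - \frac{1038023}{1609810} = \frac{1656990861251}{12878480}$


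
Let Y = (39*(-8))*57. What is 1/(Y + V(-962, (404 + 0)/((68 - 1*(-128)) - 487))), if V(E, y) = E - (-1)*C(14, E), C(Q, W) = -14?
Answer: -1/18760 ≈ -5.3305e-5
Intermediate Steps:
V(E, y) = -14 + E (V(E, y) = E - (-1)*(-14) = E - 1*14 = E - 14 = -14 + E)
Y = -17784 (Y = -312*57 = -17784)
1/(Y + V(-962, (404 + 0)/((68 - 1*(-128)) - 487))) = 1/(-17784 + (-14 - 962)) = 1/(-17784 - 976) = 1/(-18760) = -1/18760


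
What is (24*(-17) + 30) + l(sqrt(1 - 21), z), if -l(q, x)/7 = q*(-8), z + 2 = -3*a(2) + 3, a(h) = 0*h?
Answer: -378 + 112*I*sqrt(5) ≈ -378.0 + 250.44*I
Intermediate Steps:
a(h) = 0
z = 1 (z = -2 + (-3*0 + 3) = -2 + (0 + 3) = -2 + 3 = 1)
l(q, x) = 56*q (l(q, x) = -7*q*(-8) = -(-56)*q = 56*q)
(24*(-17) + 30) + l(sqrt(1 - 21), z) = (24*(-17) + 30) + 56*sqrt(1 - 21) = (-408 + 30) + 56*sqrt(-20) = -378 + 56*(2*I*sqrt(5)) = -378 + 112*I*sqrt(5)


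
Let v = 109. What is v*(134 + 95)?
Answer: 24961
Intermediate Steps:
v*(134 + 95) = 109*(134 + 95) = 109*229 = 24961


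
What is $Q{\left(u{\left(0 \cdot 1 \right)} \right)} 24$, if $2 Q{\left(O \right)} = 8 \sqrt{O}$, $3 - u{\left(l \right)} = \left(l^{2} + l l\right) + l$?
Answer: $96 \sqrt{3} \approx 166.28$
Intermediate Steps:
$u{\left(l \right)} = 3 - l - 2 l^{2}$ ($u{\left(l \right)} = 3 - \left(\left(l^{2} + l l\right) + l\right) = 3 - \left(\left(l^{2} + l^{2}\right) + l\right) = 3 - \left(2 l^{2} + l\right) = 3 - \left(l + 2 l^{2}\right) = 3 - l - 2 l^{2}$)
$Q{\left(O \right)} = 4 \sqrt{O}$ ($Q{\left(O \right)} = \frac{8 \sqrt{O}}{2} = 4 \sqrt{O}$)
$Q{\left(u{\left(0 \cdot 1 \right)} \right)} 24 = 4 \sqrt{3 - 0 \cdot 1 - 2 \left(0 \cdot 1\right)^{2}} \cdot 24 = 4 \sqrt{3 - 0 - 2 \cdot 0^{2}} \cdot 24 = 4 \sqrt{3 + 0 - 0} \cdot 24 = 4 \sqrt{3 + 0 + 0} \cdot 24 = 4 \sqrt{3} \cdot 24 = 96 \sqrt{3}$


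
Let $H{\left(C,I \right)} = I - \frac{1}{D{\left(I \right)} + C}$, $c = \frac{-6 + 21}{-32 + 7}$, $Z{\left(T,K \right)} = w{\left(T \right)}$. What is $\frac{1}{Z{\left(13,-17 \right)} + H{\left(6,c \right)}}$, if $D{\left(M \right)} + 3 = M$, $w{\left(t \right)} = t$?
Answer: $\frac{60}{719} \approx 0.083449$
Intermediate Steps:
$Z{\left(T,K \right)} = T$
$D{\left(M \right)} = -3 + M$
$c = - \frac{3}{5}$ ($c = \frac{15}{-25} = 15 \left(- \frac{1}{25}\right) = - \frac{3}{5} \approx -0.6$)
$H{\left(C,I \right)} = I - \frac{1}{-3 + C + I}$ ($H{\left(C,I \right)} = I - \frac{1}{\left(-3 + I\right) + C} = I - \frac{1}{-3 + C + I}$)
$\frac{1}{Z{\left(13,-17 \right)} + H{\left(6,c \right)}} = \frac{1}{13 + \frac{-1 + 6 \left(- \frac{3}{5}\right) - \frac{3 \left(-3 - \frac{3}{5}\right)}{5}}{-3 + 6 - \frac{3}{5}}} = \frac{1}{13 + \frac{-1 - \frac{18}{5} - - \frac{54}{25}}{\frac{12}{5}}} = \frac{1}{13 + \frac{5 \left(-1 - \frac{18}{5} + \frac{54}{25}\right)}{12}} = \frac{1}{13 + \frac{5}{12} \left(- \frac{61}{25}\right)} = \frac{1}{13 - \frac{61}{60}} = \frac{1}{\frac{719}{60}} = \frac{60}{719}$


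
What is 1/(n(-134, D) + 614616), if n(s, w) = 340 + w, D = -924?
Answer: 1/614032 ≈ 1.6286e-6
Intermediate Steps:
1/(n(-134, D) + 614616) = 1/((340 - 924) + 614616) = 1/(-584 + 614616) = 1/614032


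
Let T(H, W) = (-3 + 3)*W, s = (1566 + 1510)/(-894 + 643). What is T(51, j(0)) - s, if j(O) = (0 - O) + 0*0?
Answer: 3076/251 ≈ 12.255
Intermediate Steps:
j(O) = -O (j(O) = -O + 0 = -O)
s = -3076/251 (s = 3076/(-251) = 3076*(-1/251) = -3076/251 ≈ -12.255)
T(H, W) = 0 (T(H, W) = 0*W = 0)
T(51, j(0)) - s = 0 - 1*(-3076/251) = 0 + 3076/251 = 3076/251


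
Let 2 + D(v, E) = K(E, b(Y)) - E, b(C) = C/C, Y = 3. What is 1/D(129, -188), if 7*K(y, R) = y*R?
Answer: 7/1114 ≈ 0.0062837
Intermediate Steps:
b(C) = 1
K(y, R) = R*y/7 (K(y, R) = (y*R)/7 = (R*y)/7 = R*y/7)
D(v, E) = -2 - 6*E/7 (D(v, E) = -2 + ((1/7)*1*E - E) = -2 + (E/7 - E) = -2 - 6*E/7)
1/D(129, -188) = 1/(-2 - 6/7*(-188)) = 1/(-2 + 1128/7) = 1/(1114/7) = 7/1114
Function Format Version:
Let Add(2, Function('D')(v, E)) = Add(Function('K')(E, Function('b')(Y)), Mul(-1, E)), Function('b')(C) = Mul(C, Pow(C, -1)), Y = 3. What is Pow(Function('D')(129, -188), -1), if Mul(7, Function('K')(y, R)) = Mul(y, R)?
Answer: Rational(7, 1114) ≈ 0.0062837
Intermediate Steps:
Function('b')(C) = 1
Function('K')(y, R) = Mul(Rational(1, 7), R, y) (Function('K')(y, R) = Mul(Rational(1, 7), Mul(y, R)) = Mul(Rational(1, 7), Mul(R, y)) = Mul(Rational(1, 7), R, y))
Function('D')(v, E) = Add(-2, Mul(Rational(-6, 7), E)) (Function('D')(v, E) = Add(-2, Add(Mul(Rational(1, 7), 1, E), Mul(-1, E))) = Add(-2, Add(Mul(Rational(1, 7), E), Mul(-1, E))) = Add(-2, Mul(Rational(-6, 7), E)))
Pow(Function('D')(129, -188), -1) = Pow(Add(-2, Mul(Rational(-6, 7), -188)), -1) = Pow(Add(-2, Rational(1128, 7)), -1) = Pow(Rational(1114, 7), -1) = Rational(7, 1114)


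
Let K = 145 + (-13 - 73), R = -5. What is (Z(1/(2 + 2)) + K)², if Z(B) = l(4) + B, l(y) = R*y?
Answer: 24649/16 ≈ 1540.6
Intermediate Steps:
l(y) = -5*y
Z(B) = -20 + B (Z(B) = -5*4 + B = -20 + B)
K = 59 (K = 145 - 86 = 59)
(Z(1/(2 + 2)) + K)² = ((-20 + 1/(2 + 2)) + 59)² = ((-20 + 1/4) + 59)² = ((-20 + ¼) + 59)² = (-79/4 + 59)² = (157/4)² = 24649/16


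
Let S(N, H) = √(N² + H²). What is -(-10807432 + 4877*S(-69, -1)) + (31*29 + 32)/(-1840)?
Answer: 19885673949/1840 - 4877*√4762 ≈ 1.0471e+7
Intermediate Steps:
S(N, H) = √(H² + N²)
-(-10807432 + 4877*S(-69, -1)) + (31*29 + 32)/(-1840) = -(-10807432 + 4877*√((-1)² + (-69)²)) + (31*29 + 32)/(-1840) = -(-10807432 + 4877*√(1 + 4761)) + (899 + 32)*(-1/1840) = -(-10807432 + 4877*√4762) + 931*(-1/1840) = -4877*(-2216 + √4762) - 931/1840 = (10807432 - 4877*√4762) - 931/1840 = 19885673949/1840 - 4877*√4762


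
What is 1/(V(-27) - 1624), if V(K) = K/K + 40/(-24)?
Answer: -3/4874 ≈ -0.00061551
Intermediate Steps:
V(K) = -⅔ (V(K) = 1 + 40*(-1/24) = 1 - 5/3 = -⅔)
1/(V(-27) - 1624) = 1/(-⅔ - 1624) = 1/(-4874/3) = -3/4874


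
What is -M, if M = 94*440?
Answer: -41360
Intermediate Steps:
M = 41360
-M = -1*41360 = -41360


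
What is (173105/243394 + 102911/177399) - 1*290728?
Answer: -12552954859572139/43177852206 ≈ -2.9073e+5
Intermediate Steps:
(173105/243394 + 102911/177399) - 1*290728 = (173105*(1/243394) + 102911*(1/177399)) - 290728 = (173105/243394 + 102911/177399) - 290728 = 55756573829/43177852206 - 290728 = -12552954859572139/43177852206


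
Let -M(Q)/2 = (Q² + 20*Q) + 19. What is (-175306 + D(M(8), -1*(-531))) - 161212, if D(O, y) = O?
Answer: -337004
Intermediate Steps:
M(Q) = -38 - 40*Q - 2*Q² (M(Q) = -2*((Q² + 20*Q) + 19) = -2*(19 + Q² + 20*Q) = -38 - 40*Q - 2*Q²)
(-175306 + D(M(8), -1*(-531))) - 161212 = (-175306 + (-38 - 40*8 - 2*8²)) - 161212 = (-175306 + (-38 - 320 - 2*64)) - 161212 = (-175306 + (-38 - 320 - 128)) - 161212 = (-175306 - 486) - 161212 = -175792 - 161212 = -337004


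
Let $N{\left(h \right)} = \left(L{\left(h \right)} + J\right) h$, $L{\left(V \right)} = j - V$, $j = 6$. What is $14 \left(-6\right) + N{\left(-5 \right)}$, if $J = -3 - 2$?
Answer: $-114$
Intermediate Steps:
$L{\left(V \right)} = 6 - V$
$J = -5$ ($J = -3 - 2 = -5$)
$N{\left(h \right)} = h \left(1 - h\right)$ ($N{\left(h \right)} = \left(\left(6 - h\right) - 5\right) h = \left(1 - h\right) h = h \left(1 - h\right)$)
$14 \left(-6\right) + N{\left(-5 \right)} = 14 \left(-6\right) - 5 \left(1 - -5\right) = -84 - 5 \left(1 + 5\right) = -84 - 30 = -114$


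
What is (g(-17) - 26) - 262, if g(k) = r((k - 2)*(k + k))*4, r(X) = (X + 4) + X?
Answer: 4896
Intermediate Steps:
r(X) = 4 + 2*X (r(X) = (4 + X) + X = 4 + 2*X)
g(k) = 16 + 16*k*(-2 + k) (g(k) = (4 + 2*((k - 2)*(k + k)))*4 = (4 + 2*((-2 + k)*(2*k)))*4 = (4 + 2*(2*k*(-2 + k)))*4 = (4 + 4*k*(-2 + k))*4 = 16 + 16*k*(-2 + k))
(g(-17) - 26) - 262 = ((16 + 16*(-17)*(-2 - 17)) - 26) - 262 = ((16 + 16*(-17)*(-19)) - 26) - 262 = ((16 + 5168) - 26) - 262 = (5184 - 26) - 262 = 5158 - 262 = 4896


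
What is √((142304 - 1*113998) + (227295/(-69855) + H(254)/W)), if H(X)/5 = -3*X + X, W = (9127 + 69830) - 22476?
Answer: √1958146213686619521093/263032017 ≈ 168.23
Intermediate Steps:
W = 56481 (W = 78957 - 22476 = 56481)
H(X) = -10*X (H(X) = 5*(-3*X + X) = 5*(-2*X) = -10*X)
√((142304 - 1*113998) + (227295/(-69855) + H(254)/W)) = √((142304 - 1*113998) + (227295/(-69855) - 10*254/56481)) = √((142304 - 113998) + (227295*(-1/69855) - 2540*1/56481)) = √(28306 + (-15153/4657 - 2540/56481)) = √(28306 - 867685373/263032017) = √(7444516587829/263032017) = √1958146213686619521093/263032017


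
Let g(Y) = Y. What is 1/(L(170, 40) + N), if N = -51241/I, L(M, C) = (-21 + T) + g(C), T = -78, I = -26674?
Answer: -26674/1522525 ≈ -0.017520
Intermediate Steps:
L(M, C) = -99 + C (L(M, C) = (-21 - 78) + C = -99 + C)
N = 51241/26674 (N = -51241/(-26674) = -51241*(-1/26674) = 51241/26674 ≈ 1.9210)
1/(L(170, 40) + N) = 1/((-99 + 40) + 51241/26674) = 1/(-59 + 51241/26674) = 1/(-1522525/26674) = -26674/1522525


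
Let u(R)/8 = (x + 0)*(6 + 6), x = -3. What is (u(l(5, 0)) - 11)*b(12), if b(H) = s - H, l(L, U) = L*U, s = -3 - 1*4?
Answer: 5681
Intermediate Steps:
s = -7 (s = -3 - 4 = -7)
u(R) = -288 (u(R) = 8*((-3 + 0)*(6 + 6)) = 8*(-3*12) = 8*(-36) = -288)
b(H) = -7 - H
(u(l(5, 0)) - 11)*b(12) = (-288 - 11)*(-7 - 1*12) = -299*(-7 - 12) = -299*(-19) = 5681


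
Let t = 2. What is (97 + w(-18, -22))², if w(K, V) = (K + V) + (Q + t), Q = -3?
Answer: 3136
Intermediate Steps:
w(K, V) = -1 + K + V (w(K, V) = (K + V) + (-3 + 2) = (K + V) - 1 = -1 + K + V)
(97 + w(-18, -22))² = (97 + (-1 - 18 - 22))² = (97 - 41)² = 56² = 3136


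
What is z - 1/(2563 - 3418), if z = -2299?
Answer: -1965644/855 ≈ -2299.0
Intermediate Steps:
z - 1/(2563 - 3418) = -2299 - 1/(2563 - 3418) = -2299 - 1/(-855) = -2299 - 1*(-1/855) = -2299 + 1/855 = -1965644/855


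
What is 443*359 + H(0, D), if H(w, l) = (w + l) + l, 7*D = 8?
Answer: 1113275/7 ≈ 1.5904e+5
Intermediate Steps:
D = 8/7 (D = (⅐)*8 = 8/7 ≈ 1.1429)
H(w, l) = w + 2*l (H(w, l) = (l + w) + l = w + 2*l)
443*359 + H(0, D) = 443*359 + (0 + 2*(8/7)) = 159037 + (0 + 16/7) = 159037 + 16/7 = 1113275/7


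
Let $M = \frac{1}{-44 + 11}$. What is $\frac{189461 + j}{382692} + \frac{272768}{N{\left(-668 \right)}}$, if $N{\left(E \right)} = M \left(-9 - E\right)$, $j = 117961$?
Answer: $- \frac{574089957825}{42032338} \approx -13658.0$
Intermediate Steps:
$M = - \frac{1}{33}$ ($M = \frac{1}{-33} = - \frac{1}{33} \approx -0.030303$)
$N{\left(E \right)} = \frac{3}{11} + \frac{E}{33}$ ($N{\left(E \right)} = - \frac{-9 - E}{33} = \frac{3}{11} + \frac{E}{33}$)
$\frac{189461 + j}{382692} + \frac{272768}{N{\left(-668 \right)}} = \frac{189461 + 117961}{382692} + \frac{272768}{\frac{3}{11} + \frac{1}{33} \left(-668\right)} = 307422 \cdot \frac{1}{382692} + \frac{272768}{\frac{3}{11} - \frac{668}{33}} = \frac{51237}{63782} + \frac{272768}{- \frac{659}{33}} = \frac{51237}{63782} + 272768 \left(- \frac{33}{659}\right) = \frac{51237}{63782} - \frac{9001344}{659} = - \frac{574089957825}{42032338}$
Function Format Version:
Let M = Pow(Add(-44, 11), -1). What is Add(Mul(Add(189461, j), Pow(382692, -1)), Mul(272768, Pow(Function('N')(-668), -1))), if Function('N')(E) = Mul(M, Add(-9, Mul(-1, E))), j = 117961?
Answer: Rational(-574089957825, 42032338) ≈ -13658.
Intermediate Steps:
M = Rational(-1, 33) (M = Pow(-33, -1) = Rational(-1, 33) ≈ -0.030303)
Function('N')(E) = Add(Rational(3, 11), Mul(Rational(1, 33), E)) (Function('N')(E) = Mul(Rational(-1, 33), Add(-9, Mul(-1, E))) = Add(Rational(3, 11), Mul(Rational(1, 33), E)))
Add(Mul(Add(189461, j), Pow(382692, -1)), Mul(272768, Pow(Function('N')(-668), -1))) = Add(Mul(Add(189461, 117961), Pow(382692, -1)), Mul(272768, Pow(Add(Rational(3, 11), Mul(Rational(1, 33), -668)), -1))) = Add(Mul(307422, Rational(1, 382692)), Mul(272768, Pow(Add(Rational(3, 11), Rational(-668, 33)), -1))) = Add(Rational(51237, 63782), Mul(272768, Pow(Rational(-659, 33), -1))) = Add(Rational(51237, 63782), Mul(272768, Rational(-33, 659))) = Add(Rational(51237, 63782), Rational(-9001344, 659)) = Rational(-574089957825, 42032338)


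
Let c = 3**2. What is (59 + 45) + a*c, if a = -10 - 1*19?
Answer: -157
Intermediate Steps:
a = -29 (a = -10 - 19 = -29)
c = 9
(59 + 45) + a*c = (59 + 45) - 29*9 = 104 - 261 = -157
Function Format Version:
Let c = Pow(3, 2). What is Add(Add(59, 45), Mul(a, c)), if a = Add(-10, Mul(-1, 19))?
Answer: -157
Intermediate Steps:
a = -29 (a = Add(-10, -19) = -29)
c = 9
Add(Add(59, 45), Mul(a, c)) = Add(Add(59, 45), Mul(-29, 9)) = Add(104, -261) = -157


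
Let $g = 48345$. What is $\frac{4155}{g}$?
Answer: $\frac{277}{3223} \approx 0.085945$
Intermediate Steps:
$\frac{4155}{g} = \frac{4155}{48345} = 4155 \cdot \frac{1}{48345} = \frac{277}{3223}$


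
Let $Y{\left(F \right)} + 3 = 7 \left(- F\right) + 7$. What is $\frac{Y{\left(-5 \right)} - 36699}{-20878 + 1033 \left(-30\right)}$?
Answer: $\frac{9165}{12967} \approx 0.70679$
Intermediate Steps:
$Y{\left(F \right)} = 4 - 7 F$ ($Y{\left(F \right)} = -3 + \left(7 \left(- F\right) + 7\right) = -3 - \left(-7 + 7 F\right) = 4 - 7 F$)
$\frac{Y{\left(-5 \right)} - 36699}{-20878 + 1033 \left(-30\right)} = \frac{\left(4 - -35\right) - 36699}{-20878 + 1033 \left(-30\right)} = \frac{\left(4 + 35\right) - 36699}{-20878 - 30990} = \frac{39 - 36699}{-51868} = \left(-36660\right) \left(- \frac{1}{51868}\right) = \frac{9165}{12967}$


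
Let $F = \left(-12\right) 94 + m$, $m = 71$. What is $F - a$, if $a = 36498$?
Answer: $-37555$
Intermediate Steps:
$F = -1057$ ($F = \left(-12\right) 94 + 71 = -1128 + 71 = -1057$)
$F - a = -1057 - 36498 = -37555$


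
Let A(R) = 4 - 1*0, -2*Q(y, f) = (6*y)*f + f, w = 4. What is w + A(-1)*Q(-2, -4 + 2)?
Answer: -40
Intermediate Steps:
Q(y, f) = -f/2 - 3*f*y (Q(y, f) = -((6*y)*f + f)/2 = -(6*f*y + f)/2 = -(f + 6*f*y)/2 = -f/2 - 3*f*y)
A(R) = 4 (A(R) = 4 + 0 = 4)
w + A(-1)*Q(-2, -4 + 2) = 4 + 4*(-(-4 + 2)*(1 + 6*(-2))/2) = 4 + 4*(-½*(-2)*(1 - 12)) = 4 + 4*(-½*(-2)*(-11)) = 4 + 4*(-11) = 4 - 44 = -40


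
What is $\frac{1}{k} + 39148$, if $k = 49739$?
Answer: $\frac{1947182373}{49739} \approx 39148.0$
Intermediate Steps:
$\frac{1}{k} + 39148 = \frac{1}{49739} + 39148 = \frac{1947182373}{49739}$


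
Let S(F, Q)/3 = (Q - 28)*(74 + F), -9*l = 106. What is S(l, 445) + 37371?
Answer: 115211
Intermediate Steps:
l = -106/9 (l = -⅑*106 = -106/9 ≈ -11.778)
S(F, Q) = 3*(-28 + Q)*(74 + F) (S(F, Q) = 3*((Q - 28)*(74 + F)) = 3*((-28 + Q)*(74 + F)) = 3*(-28 + Q)*(74 + F))
S(l, 445) + 37371 = (-6216 - 84*(-106/9) + 222*445 + 3*(-106/9)*445) + 37371 = (-6216 + 2968/3 + 98790 - 47170/3) + 37371 = 77840 + 37371 = 115211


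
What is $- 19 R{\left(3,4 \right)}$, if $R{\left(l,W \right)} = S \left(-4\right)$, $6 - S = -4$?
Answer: $760$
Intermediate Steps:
$S = 10$ ($S = 6 - -4 = 6 + 4 = 10$)
$R{\left(l,W \right)} = -40$ ($R{\left(l,W \right)} = 10 \left(-4\right) = -40$)
$- 19 R{\left(3,4 \right)} = \left(-19\right) \left(-40\right) = 760$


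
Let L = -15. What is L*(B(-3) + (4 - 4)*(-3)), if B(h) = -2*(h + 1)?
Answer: -60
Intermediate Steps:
B(h) = -2 - 2*h (B(h) = -2*(1 + h) = -2 - 2*h)
L*(B(-3) + (4 - 4)*(-3)) = -15*((-2 - 2*(-3)) + (4 - 4)*(-3)) = -15*((-2 + 6) + 0*(-3)) = -15*(4 + 0) = -15*4 = -60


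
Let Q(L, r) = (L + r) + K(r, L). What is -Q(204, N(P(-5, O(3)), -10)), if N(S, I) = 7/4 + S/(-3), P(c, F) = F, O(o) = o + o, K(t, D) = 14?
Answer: -871/4 ≈ -217.75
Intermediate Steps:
O(o) = 2*o
N(S, I) = 7/4 - S/3 (N(S, I) = 7*(¼) + S*(-⅓) = 7/4 - S/3)
Q(L, r) = 14 + L + r (Q(L, r) = (L + r) + 14 = 14 + L + r)
-Q(204, N(P(-5, O(3)), -10)) = -(14 + 204 + (7/4 - 2*3/3)) = -(14 + 204 + (7/4 - ⅓*6)) = -(14 + 204 + (7/4 - 2)) = -(14 + 204 - ¼) = -1*871/4 = -871/4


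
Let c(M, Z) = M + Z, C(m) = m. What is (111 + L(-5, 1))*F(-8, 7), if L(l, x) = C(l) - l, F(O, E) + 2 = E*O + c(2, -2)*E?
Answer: -6438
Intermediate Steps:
F(O, E) = -2 + E*O (F(O, E) = -2 + (E*O + (2 - 2)*E) = -2 + (E*O + 0*E) = -2 + (E*O + 0) = -2 + E*O)
L(l, x) = 0 (L(l, x) = l - l = 0)
(111 + L(-5, 1))*F(-8, 7) = (111 + 0)*(-2 + 7*(-8)) = 111*(-2 - 56) = 111*(-58) = -6438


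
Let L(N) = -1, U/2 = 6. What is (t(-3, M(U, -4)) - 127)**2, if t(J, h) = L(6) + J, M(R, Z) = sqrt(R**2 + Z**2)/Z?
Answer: 17161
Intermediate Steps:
U = 12 (U = 2*6 = 12)
M(R, Z) = sqrt(R**2 + Z**2)/Z
t(J, h) = -1 + J
(t(-3, M(U, -4)) - 127)**2 = ((-1 - 3) - 127)**2 = (-4 - 127)**2 = (-131)**2 = 17161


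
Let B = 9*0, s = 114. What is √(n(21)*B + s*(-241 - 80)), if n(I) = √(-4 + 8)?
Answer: 3*I*√4066 ≈ 191.3*I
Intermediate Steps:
n(I) = 2 (n(I) = √4 = 2)
B = 0
√(n(21)*B + s*(-241 - 80)) = √(2*0 + 114*(-241 - 80)) = √(0 + 114*(-321)) = √(0 - 36594) = √(-36594) = 3*I*√4066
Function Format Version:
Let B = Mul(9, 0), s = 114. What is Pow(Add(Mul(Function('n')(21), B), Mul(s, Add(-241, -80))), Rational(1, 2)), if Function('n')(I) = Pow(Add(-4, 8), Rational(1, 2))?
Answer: Mul(3, I, Pow(4066, Rational(1, 2))) ≈ Mul(191.30, I)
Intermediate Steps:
Function('n')(I) = 2 (Function('n')(I) = Pow(4, Rational(1, 2)) = 2)
B = 0
Pow(Add(Mul(Function('n')(21), B), Mul(s, Add(-241, -80))), Rational(1, 2)) = Pow(Add(Mul(2, 0), Mul(114, Add(-241, -80))), Rational(1, 2)) = Pow(Add(0, Mul(114, -321)), Rational(1, 2)) = Pow(Add(0, -36594), Rational(1, 2)) = Pow(-36594, Rational(1, 2)) = Mul(3, I, Pow(4066, Rational(1, 2)))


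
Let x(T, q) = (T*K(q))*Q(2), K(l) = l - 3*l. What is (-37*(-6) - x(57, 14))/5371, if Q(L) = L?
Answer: 3414/5371 ≈ 0.63564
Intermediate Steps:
K(l) = -2*l
x(T, q) = -4*T*q (x(T, q) = (T*(-2*q))*2 = -2*T*q*2 = -4*T*q)
(-37*(-6) - x(57, 14))/5371 = (-37*(-6) - (-4)*57*14)/5371 = (222 - 1*(-3192))*(1/5371) = (222 + 3192)*(1/5371) = 3414*(1/5371) = 3414/5371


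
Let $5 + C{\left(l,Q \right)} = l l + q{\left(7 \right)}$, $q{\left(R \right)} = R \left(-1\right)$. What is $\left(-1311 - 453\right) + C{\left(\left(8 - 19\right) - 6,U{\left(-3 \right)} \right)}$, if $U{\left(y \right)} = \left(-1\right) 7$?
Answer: $-1487$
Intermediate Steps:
$U{\left(y \right)} = -7$
$q{\left(R \right)} = - R$
$C{\left(l,Q \right)} = -12 + l^{2}$ ($C{\left(l,Q \right)} = -5 + \left(l l - 7\right) = -5 + \left(l^{2} - 7\right) = -5 + \left(-7 + l^{2}\right) = -12 + l^{2}$)
$\left(-1311 - 453\right) + C{\left(\left(8 - 19\right) - 6,U{\left(-3 \right)} \right)} = \left(-1311 - 453\right) - \left(12 - \left(\left(8 - 19\right) - 6\right)^{2}\right) = -1764 - \left(12 - \left(-11 - 6\right)^{2}\right) = -1764 - \left(12 - \left(-17\right)^{2}\right) = -1764 + \left(-12 + 289\right) = -1764 + 277 = -1487$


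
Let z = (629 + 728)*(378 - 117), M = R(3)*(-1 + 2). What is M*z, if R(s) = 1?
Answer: 354177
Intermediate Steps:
M = 1 (M = 1*(-1 + 2) = 1*1 = 1)
z = 354177 (z = 1357*261 = 354177)
M*z = 1*354177 = 354177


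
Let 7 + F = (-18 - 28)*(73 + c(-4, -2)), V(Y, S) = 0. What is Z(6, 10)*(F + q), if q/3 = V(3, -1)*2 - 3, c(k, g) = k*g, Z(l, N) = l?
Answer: -22452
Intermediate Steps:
c(k, g) = g*k
q = -9 (q = 3*(0*2 - 3) = 3*(0 - 3) = 3*(-3) = -9)
F = -3733 (F = -7 + (-18 - 28)*(73 - 2*(-4)) = -7 - 46*(73 + 8) = -7 - 46*81 = -7 - 3726 = -3733)
Z(6, 10)*(F + q) = 6*(-3733 - 9) = 6*(-3742) = -22452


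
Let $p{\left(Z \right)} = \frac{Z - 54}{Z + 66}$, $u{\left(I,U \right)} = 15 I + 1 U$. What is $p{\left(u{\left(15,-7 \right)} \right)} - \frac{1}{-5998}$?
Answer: $\frac{245989}{425858} \approx 0.57763$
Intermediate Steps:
$u{\left(I,U \right)} = U + 15 I$ ($u{\left(I,U \right)} = 15 I + U = U + 15 I$)
$p{\left(Z \right)} = \frac{-54 + Z}{66 + Z}$
$p{\left(u{\left(15,-7 \right)} \right)} - \frac{1}{-5998} = \frac{-54 + \left(-7 + 15 \cdot 15\right)}{66 + \left(-7 + 15 \cdot 15\right)} - \frac{1}{-5998} = \frac{-54 + \left(-7 + 225\right)}{66 + \left(-7 + 225\right)} - - \frac{1}{5998} = \frac{-54 + 218}{66 + 218} + \frac{1}{5998} = \frac{1}{284} \cdot 164 + \frac{1}{5998} = \frac{41}{71} + \frac{1}{5998} = \frac{245989}{425858}$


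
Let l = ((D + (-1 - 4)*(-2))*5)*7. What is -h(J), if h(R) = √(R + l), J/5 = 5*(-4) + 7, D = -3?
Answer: -6*√5 ≈ -13.416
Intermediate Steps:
J = -65 (J = 5*(5*(-4) + 7) = 5*(-20 + 7) = 5*(-13) = -65)
l = 245 (l = ((-3 + (-1 - 4)*(-2))*5)*7 = ((-3 - 5*(-2))*5)*7 = ((-3 + 10)*5)*7 = (7*5)*7 = 35*7 = 245)
h(R) = √(245 + R) (h(R) = √(R + 245) = √(245 + R))
-h(J) = -√(245 - 65) = -√180 = -6*√5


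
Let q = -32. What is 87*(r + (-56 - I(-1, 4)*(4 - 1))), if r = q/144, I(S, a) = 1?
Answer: -15457/3 ≈ -5152.3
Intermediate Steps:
r = -2/9 (r = -32/144 = -32*1/144 = -2/9 ≈ -0.22222)
87*(r + (-56 - I(-1, 4)*(4 - 1))) = 87*(-2/9 + (-56 - (4 - 1))) = 87*(-2/9 + (-56 - 3)) = 87*(-2/9 - 59) = 87*(-533/9) = -15457/3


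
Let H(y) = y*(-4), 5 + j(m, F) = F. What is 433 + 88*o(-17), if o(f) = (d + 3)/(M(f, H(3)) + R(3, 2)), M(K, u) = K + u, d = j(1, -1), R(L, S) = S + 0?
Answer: 3985/9 ≈ 442.78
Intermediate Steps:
j(m, F) = -5 + F
R(L, S) = S
d = -6 (d = -5 - 1 = -6)
H(y) = -4*y
o(f) = -3/(-10 + f) (o(f) = (-6 + 3)/((f - 4*3) + 2) = -3/((f - 12) + 2) = -3/((-12 + f) + 2) = -3/(-10 + f))
433 + 88*o(-17) = 433 + 88*(-3/(-10 - 17)) = 433 + 88*(-3/(-27)) = 433 + 88*(-3*(-1/27)) = 433 + 88*(⅑) = 433 + 88/9 = 3985/9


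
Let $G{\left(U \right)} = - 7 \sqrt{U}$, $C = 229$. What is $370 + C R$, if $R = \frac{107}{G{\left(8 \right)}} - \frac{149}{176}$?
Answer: $\frac{30999}{176} - \frac{24503 \sqrt{2}}{28} \approx -1061.5$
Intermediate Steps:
$R = - \frac{149}{176} - \frac{107 \sqrt{2}}{28}$ ($R = \frac{107}{\left(-7\right) \sqrt{8}} - \frac{149}{176} = \frac{107}{\left(-7\right) 2 \sqrt{2}} - \frac{149}{176} = \frac{107}{\left(-14\right) \sqrt{2}} - \frac{149}{176} = 107 \left(- \frac{\sqrt{2}}{28}\right) - \frac{149}{176} = - \frac{107 \sqrt{2}}{28} - \frac{149}{176} = - \frac{149}{176} - \frac{107 \sqrt{2}}{28} \approx -6.2509$)
$370 + C R = 370 + 229 \left(- \frac{149}{176} - \frac{107 \sqrt{2}}{28}\right) = 370 - \left(\frac{34121}{176} + \frac{24503 \sqrt{2}}{28}\right) = \frac{30999}{176} - \frac{24503 \sqrt{2}}{28}$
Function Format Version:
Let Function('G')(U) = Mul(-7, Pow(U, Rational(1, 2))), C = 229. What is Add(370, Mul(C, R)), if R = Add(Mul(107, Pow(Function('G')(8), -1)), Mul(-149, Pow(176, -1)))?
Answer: Add(Rational(30999, 176), Mul(Rational(-24503, 28), Pow(2, Rational(1, 2)))) ≈ -1061.5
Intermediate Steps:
R = Add(Rational(-149, 176), Mul(Rational(-107, 28), Pow(2, Rational(1, 2)))) (R = Add(Mul(107, Pow(Mul(-7, Pow(8, Rational(1, 2))), -1)), Mul(-149, Pow(176, -1))) = Add(Mul(107, Pow(Mul(-7, Mul(2, Pow(2, Rational(1, 2)))), -1)), Mul(-149, Rational(1, 176))) = Add(Mul(107, Pow(Mul(-14, Pow(2, Rational(1, 2))), -1)), Rational(-149, 176)) = Add(Mul(107, Mul(Rational(-1, 28), Pow(2, Rational(1, 2)))), Rational(-149, 176)) = Add(Mul(Rational(-107, 28), Pow(2, Rational(1, 2))), Rational(-149, 176)) = Add(Rational(-149, 176), Mul(Rational(-107, 28), Pow(2, Rational(1, 2)))) ≈ -6.2509)
Add(370, Mul(C, R)) = Add(370, Mul(229, Add(Rational(-149, 176), Mul(Rational(-107, 28), Pow(2, Rational(1, 2)))))) = Add(370, Add(Rational(-34121, 176), Mul(Rational(-24503, 28), Pow(2, Rational(1, 2))))) = Add(Rational(30999, 176), Mul(Rational(-24503, 28), Pow(2, Rational(1, 2))))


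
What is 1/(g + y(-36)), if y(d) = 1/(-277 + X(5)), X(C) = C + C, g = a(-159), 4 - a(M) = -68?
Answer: 267/19223 ≈ 0.013890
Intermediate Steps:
a(M) = 72 (a(M) = 4 - 1*(-68) = 4 + 68 = 72)
g = 72
X(C) = 2*C
y(d) = -1/267 (y(d) = 1/(-277 + 2*5) = 1/(-277 + 10) = 1/(-267) = -1/267)
1/(g + y(-36)) = 1/(72 - 1/267) = 1/(19223/267) = 267/19223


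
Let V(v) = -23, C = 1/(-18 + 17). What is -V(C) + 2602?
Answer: 2625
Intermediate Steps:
C = -1 (C = 1/(-1) = -1)
-V(C) + 2602 = -1*(-23) + 2602 = 23 + 2602 = 2625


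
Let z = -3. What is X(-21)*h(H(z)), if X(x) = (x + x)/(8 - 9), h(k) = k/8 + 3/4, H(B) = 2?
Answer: 42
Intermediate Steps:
h(k) = ¾ + k/8 (h(k) = k*(⅛) + 3*(¼) = k/8 + ¾ = ¾ + k/8)
X(x) = -2*x (X(x) = (2*x)/(-1) = (2*x)*(-1) = -2*x)
X(-21)*h(H(z)) = (-2*(-21))*(¾ + (⅛)*2) = 42*(¾ + ¼) = 42*1 = 42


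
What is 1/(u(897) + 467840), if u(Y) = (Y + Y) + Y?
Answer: 1/470531 ≈ 2.1253e-6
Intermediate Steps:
u(Y) = 3*Y (u(Y) = 2*Y + Y = 3*Y)
1/(u(897) + 467840) = 1/(3*897 + 467840) = 1/(2691 + 467840) = 1/470531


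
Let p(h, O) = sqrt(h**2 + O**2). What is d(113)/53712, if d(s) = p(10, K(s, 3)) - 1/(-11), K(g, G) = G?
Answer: 1/590832 + sqrt(109)/53712 ≈ 0.00019607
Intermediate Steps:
p(h, O) = sqrt(O**2 + h**2)
d(s) = 1/11 + sqrt(109) (d(s) = sqrt(3**2 + 10**2) - 1/(-11) = sqrt(9 + 100) - 1*(-1/11) = sqrt(109) + 1/11 = 1/11 + sqrt(109))
d(113)/53712 = (1/11 + sqrt(109))/53712 = (1/11 + sqrt(109))*(1/53712) = 1/590832 + sqrt(109)/53712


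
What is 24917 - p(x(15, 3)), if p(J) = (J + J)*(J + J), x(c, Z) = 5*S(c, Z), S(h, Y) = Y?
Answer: 24017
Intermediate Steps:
x(c, Z) = 5*Z
p(J) = 4*J**2 (p(J) = (2*J)*(2*J) = 4*J**2)
24917 - p(x(15, 3)) = 24917 - 4*(5*3)**2 = 24917 - 4*15**2 = 24917 - 4*225 = 24917 - 1*900 = 24917 - 900 = 24017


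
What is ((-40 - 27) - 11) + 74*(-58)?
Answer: -4370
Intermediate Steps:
((-40 - 27) - 11) + 74*(-58) = (-67 - 11) - 4292 = -78 - 4292 = -4370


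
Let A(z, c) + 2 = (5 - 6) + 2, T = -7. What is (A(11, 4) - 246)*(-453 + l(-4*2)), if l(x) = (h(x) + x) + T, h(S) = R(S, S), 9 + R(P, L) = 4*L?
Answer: 125723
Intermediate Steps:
A(z, c) = -1 (A(z, c) = -2 + ((5 - 6) + 2) = -2 + (-1 + 2) = -2 + 1 = -1)
R(P, L) = -9 + 4*L
h(S) = -9 + 4*S
l(x) = -16 + 5*x (l(x) = ((-9 + 4*x) + x) - 7 = (-9 + 5*x) - 7 = -16 + 5*x)
(A(11, 4) - 246)*(-453 + l(-4*2)) = (-1 - 246)*(-453 + (-16 + 5*(-4*2))) = -247*(-453 + (-16 + 5*(-8))) = -247*(-453 + (-16 - 40)) = -247*(-453 - 56) = -247*(-509) = 125723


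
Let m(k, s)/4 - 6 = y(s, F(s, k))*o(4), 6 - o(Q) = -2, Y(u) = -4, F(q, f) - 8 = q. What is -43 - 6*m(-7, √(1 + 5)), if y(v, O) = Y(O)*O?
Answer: 5957 + 768*√6 ≈ 7838.2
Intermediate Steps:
F(q, f) = 8 + q
o(Q) = 8 (o(Q) = 6 - 1*(-2) = 6 + 2 = 8)
y(v, O) = -4*O
m(k, s) = -1000 - 128*s (m(k, s) = 24 + 4*(-4*(8 + s)*8) = 24 + 4*((-32 - 4*s)*8) = 24 + 4*(-256 - 32*s) = 24 + (-1024 - 128*s) = -1000 - 128*s)
-43 - 6*m(-7, √(1 + 5)) = -43 - 6*(-1000 - 128*√(1 + 5)) = -43 - 6*(-1000 - 128*√6) = -43 + (6000 + 768*√6) = 5957 + 768*√6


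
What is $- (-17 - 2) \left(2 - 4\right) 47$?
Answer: $-1786$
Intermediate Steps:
$- (-17 - 2) \left(2 - 4\right) 47 = \left(-1\right) \left(-19\right) \left(2 - 4\right) 47 = 19 \left(-2\right) 47 = \left(-38\right) 47 = -1786$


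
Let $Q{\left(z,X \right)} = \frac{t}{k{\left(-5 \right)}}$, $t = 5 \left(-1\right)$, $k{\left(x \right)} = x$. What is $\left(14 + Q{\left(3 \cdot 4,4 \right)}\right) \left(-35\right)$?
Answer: $-525$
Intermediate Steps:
$t = -5$
$Q{\left(z,X \right)} = 1$ ($Q{\left(z,X \right)} = - \frac{5}{-5} = \left(-5\right) \left(- \frac{1}{5}\right) = 1$)
$\left(14 + Q{\left(3 \cdot 4,4 \right)}\right) \left(-35\right) = \left(14 + 1\right) \left(-35\right) = 15 \left(-35\right) = -525$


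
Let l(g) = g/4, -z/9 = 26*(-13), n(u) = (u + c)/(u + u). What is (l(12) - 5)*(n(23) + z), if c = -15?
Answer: -139940/23 ≈ -6084.3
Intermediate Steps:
n(u) = (-15 + u)/(2*u) (n(u) = (u - 15)/(u + u) = (-15 + u)/((2*u)) = (-15 + u)*(1/(2*u)) = (-15 + u)/(2*u))
z = 3042 (z = -234*(-13) = -9*(-338) = 3042)
l(g) = g/4
(l(12) - 5)*(n(23) + z) = ((1/4)*12 - 5)*((1/2)*(-15 + 23)/23 + 3042) = (3 - 5)*((1/2)*(1/23)*8 + 3042) = -2*(4/23 + 3042) = -2*69970/23 = -139940/23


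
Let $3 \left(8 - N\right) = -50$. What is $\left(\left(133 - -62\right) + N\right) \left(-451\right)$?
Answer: $- \frac{297209}{3} \approx -99070.0$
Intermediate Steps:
$N = \frac{74}{3}$ ($N = 8 - - \frac{50}{3} = 8 + \frac{50}{3} = \frac{74}{3} \approx 24.667$)
$\left(\left(133 - -62\right) + N\right) \left(-451\right) = \left(\left(133 - -62\right) + \frac{74}{3}\right) \left(-451\right) = \left(\left(133 + 62\right) + \frac{74}{3}\right) \left(-451\right) = \left(195 + \frac{74}{3}\right) \left(-451\right) = \frac{659}{3} \left(-451\right) = - \frac{297209}{3}$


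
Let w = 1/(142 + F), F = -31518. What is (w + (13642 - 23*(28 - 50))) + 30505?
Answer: 1401032527/31376 ≈ 44653.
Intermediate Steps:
w = -1/31376 (w = 1/(142 - 31518) = 1/(-31376) = -1/31376 ≈ -3.1871e-5)
(w + (13642 - 23*(28 - 50))) + 30505 = (-1/31376 + (13642 - 23*(28 - 50))) + 30505 = (-1/31376 + (13642 - 23*(-22))) + 30505 = (-1/31376 + (13642 + 506)) + 30505 = (-1/31376 + 14148) + 30505 = 443907647/31376 + 30505 = 1401032527/31376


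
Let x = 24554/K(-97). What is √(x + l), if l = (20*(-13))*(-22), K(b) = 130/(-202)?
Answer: I*√137030010/65 ≈ 180.09*I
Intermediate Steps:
K(b) = -65/101 (K(b) = 130*(-1/202) = -65/101)
l = 5720 (l = -260*(-22) = 5720)
x = -2479954/65 (x = 24554/(-65/101) = 24554*(-101/65) = -2479954/65 ≈ -38153.)
√(x + l) = √(-2479954/65 + 5720) = √(-2108154/65) = I*√137030010/65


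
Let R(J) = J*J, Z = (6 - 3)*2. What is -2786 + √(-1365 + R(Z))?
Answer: -2786 + I*√1329 ≈ -2786.0 + 36.455*I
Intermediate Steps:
Z = 6 (Z = 3*2 = 6)
R(J) = J²
-2786 + √(-1365 + R(Z)) = -2786 + √(-1365 + 6²) = -2786 + √(-1365 + 36) = -2786 + √(-1329) = -2786 + I*√1329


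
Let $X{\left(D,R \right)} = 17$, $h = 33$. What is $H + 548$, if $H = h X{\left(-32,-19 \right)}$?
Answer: $1109$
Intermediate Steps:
$H = 561$ ($H = 33 \cdot 17 = 561$)
$H + 548 = 561 + 548 = 1109$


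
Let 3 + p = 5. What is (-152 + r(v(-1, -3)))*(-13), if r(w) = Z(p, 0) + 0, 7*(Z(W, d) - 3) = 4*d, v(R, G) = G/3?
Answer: 1937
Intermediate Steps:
p = 2 (p = -3 + 5 = 2)
v(R, G) = G/3 (v(R, G) = G*(1/3) = G/3)
Z(W, d) = 3 + 4*d/7 (Z(W, d) = 3 + (4*d)/7 = 3 + 4*d/7)
r(w) = 3 (r(w) = (3 + (4/7)*0) + 0 = (3 + 0) + 0 = 3 + 0 = 3)
(-152 + r(v(-1, -3)))*(-13) = (-152 + 3)*(-13) = -149*(-13) = 1937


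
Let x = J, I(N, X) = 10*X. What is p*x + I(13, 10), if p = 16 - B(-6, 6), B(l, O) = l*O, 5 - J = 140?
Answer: -6920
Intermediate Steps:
J = -135 (J = 5 - 1*140 = 5 - 140 = -135)
B(l, O) = O*l
x = -135
p = 52 (p = 16 - 6*(-6) = 16 - 1*(-36) = 16 + 36 = 52)
p*x + I(13, 10) = 52*(-135) + 10*10 = -7020 + 100 = -6920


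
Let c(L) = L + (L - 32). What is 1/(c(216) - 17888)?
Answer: -1/17488 ≈ -5.7182e-5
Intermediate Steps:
c(L) = -32 + 2*L (c(L) = L + (-32 + L) = -32 + 2*L)
1/(c(216) - 17888) = 1/((-32 + 2*216) - 17888) = 1/((-32 + 432) - 17888) = 1/(400 - 17888) = 1/(-17488) = -1/17488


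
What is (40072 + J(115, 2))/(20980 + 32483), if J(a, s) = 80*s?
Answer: 40232/53463 ≈ 0.75252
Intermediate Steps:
(40072 + J(115, 2))/(20980 + 32483) = (40072 + 80*2)/(20980 + 32483) = (40072 + 160)/53463 = 40232*(1/53463) = 40232/53463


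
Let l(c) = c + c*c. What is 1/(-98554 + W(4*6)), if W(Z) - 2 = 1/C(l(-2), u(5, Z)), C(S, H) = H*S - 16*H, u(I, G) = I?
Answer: -70/6898641 ≈ -1.0147e-5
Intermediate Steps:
l(c) = c + c²
C(S, H) = -16*H + H*S
W(Z) = 139/70 (W(Z) = 2 + 1/(5*(-16 - 2*(1 - 2))) = 2 + 1/(5*(-16 - 2*(-1))) = 2 + 1/(5*(-16 + 2)) = 2 + 1/(5*(-14)) = 2 + 1/(-70) = 2 - 1/70 = 139/70)
1/(-98554 + W(4*6)) = 1/(-98554 + 139/70) = 1/(-6898641/70) = -70/6898641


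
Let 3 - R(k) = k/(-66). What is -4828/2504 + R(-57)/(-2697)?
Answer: -17911390/9285771 ≈ -1.9289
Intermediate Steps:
R(k) = 3 + k/66 (R(k) = 3 - k/(-66) = 3 - k*(-1)/66 = 3 - (-1)*k/66 = 3 + k/66)
-4828/2504 + R(-57)/(-2697) = -4828/2504 + (3 + (1/66)*(-57))/(-2697) = -4828*1/2504 + (3 - 19/22)*(-1/2697) = -1207/626 + (47/22)*(-1/2697) = -1207/626 - 47/59334 = -17911390/9285771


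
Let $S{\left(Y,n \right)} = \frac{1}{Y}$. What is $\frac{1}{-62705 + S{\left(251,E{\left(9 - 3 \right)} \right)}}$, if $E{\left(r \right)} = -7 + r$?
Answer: $- \frac{251}{15738954} \approx -1.5948 \cdot 10^{-5}$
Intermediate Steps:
$\frac{1}{-62705 + S{\left(251,E{\left(9 - 3 \right)} \right)}} = \frac{1}{-62705 + \frac{1}{251}} = \frac{1}{- \frac{15738954}{251}} = - \frac{251}{15738954}$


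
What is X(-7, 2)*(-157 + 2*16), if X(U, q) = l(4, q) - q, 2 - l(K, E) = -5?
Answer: -625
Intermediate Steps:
l(K, E) = 7 (l(K, E) = 2 - 1*(-5) = 2 + 5 = 7)
X(U, q) = 7 - q
X(-7, 2)*(-157 + 2*16) = (7 - 1*2)*(-157 + 2*16) = (7 - 2)*(-157 + 32) = 5*(-125) = -625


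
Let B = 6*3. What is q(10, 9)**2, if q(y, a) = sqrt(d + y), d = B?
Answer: 28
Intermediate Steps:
B = 18
d = 18
q(y, a) = sqrt(18 + y)
q(10, 9)**2 = (sqrt(18 + 10))**2 = (sqrt(28))**2 = (2*sqrt(7))**2 = 28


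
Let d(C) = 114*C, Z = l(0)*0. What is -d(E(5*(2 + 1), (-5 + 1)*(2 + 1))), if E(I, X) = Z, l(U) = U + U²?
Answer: 0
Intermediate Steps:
Z = 0 (Z = (0*(1 + 0))*0 = (0*1)*0 = 0*0 = 0)
E(I, X) = 0
-d(E(5*(2 + 1), (-5 + 1)*(2 + 1))) = -114*0 = -1*0 = 0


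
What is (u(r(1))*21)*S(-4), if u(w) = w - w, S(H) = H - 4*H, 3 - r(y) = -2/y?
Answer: 0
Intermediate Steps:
r(y) = 3 + 2/y (r(y) = 3 - (-2)/y = 3 + 2/y)
S(H) = -3*H
u(w) = 0
(u(r(1))*21)*S(-4) = (0*21)*(-3*(-4)) = 0*12 = 0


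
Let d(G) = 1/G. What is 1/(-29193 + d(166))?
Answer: -166/4846037 ≈ -3.4255e-5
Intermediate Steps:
1/(-29193 + d(166)) = 1/(-29193 + 1/166) = 1/(-4846037/166) = -166/4846037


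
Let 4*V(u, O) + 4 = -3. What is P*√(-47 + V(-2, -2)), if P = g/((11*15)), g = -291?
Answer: -97*I*√195/110 ≈ -12.314*I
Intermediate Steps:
V(u, O) = -7/4 (V(u, O) = -1 + (¼)*(-3) = -1 - ¾ = -7/4)
P = -97/55 (P = -291/(11*15) = -291/165 = -291*1/165 = -97/55 ≈ -1.7636)
P*√(-47 + V(-2, -2)) = -97*√(-47 - 7/4)/55 = -97*I*√195/110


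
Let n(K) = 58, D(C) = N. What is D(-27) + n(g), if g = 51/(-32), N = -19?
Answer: 39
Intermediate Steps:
D(C) = -19
g = -51/32 (g = 51*(-1/32) = -51/32 ≈ -1.5938)
D(-27) + n(g) = -19 + 58 = 39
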